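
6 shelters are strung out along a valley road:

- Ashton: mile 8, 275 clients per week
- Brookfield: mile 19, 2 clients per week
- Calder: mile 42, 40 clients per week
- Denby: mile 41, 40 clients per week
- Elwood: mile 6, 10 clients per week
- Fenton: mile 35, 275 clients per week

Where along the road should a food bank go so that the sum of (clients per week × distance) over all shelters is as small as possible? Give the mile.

x = 35

For a sum of weighted absolute distances on a line, the optimum is the weighted median (not the mean). Total weight W = 642; half-weight = 321.
Sort by position and accumulate weight:
  mile 6 (Elwood, w=10) → cum 10
  mile 8 (Ashton, w=275) → cum 285
  mile 19 (Brookfield, w=2) → cum 287
  mile 35 (Fenton, w=275) → cum 562  ≥ 321 → median here
  mile 41 (Denby, w=40) → cum 602
  mile 42 (Calder, w=40) → cum 642
Optimal location: mile 35.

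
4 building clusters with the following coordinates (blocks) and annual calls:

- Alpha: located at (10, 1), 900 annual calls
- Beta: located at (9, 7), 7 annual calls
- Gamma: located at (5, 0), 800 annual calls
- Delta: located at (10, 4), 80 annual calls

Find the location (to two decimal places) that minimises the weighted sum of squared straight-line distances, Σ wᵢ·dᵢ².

(7.76, 0.71)

The minimiser of Σwᵢ‖p−pᵢ‖² is the weighted centroid p* = (Σwᵢpᵢ)/(Σwᵢ).
Σwᵢ = 1787.
Σwᵢxᵢ = 900·10 + 7·9 + 800·5 + 80·10 = 13863.
Σwᵢyᵢ = 900·1 + 7·7 + 800·0 + 80·4 = 1269.
x* = 13863/1787 = 7.76, y* = 1269/1787 = 0.71.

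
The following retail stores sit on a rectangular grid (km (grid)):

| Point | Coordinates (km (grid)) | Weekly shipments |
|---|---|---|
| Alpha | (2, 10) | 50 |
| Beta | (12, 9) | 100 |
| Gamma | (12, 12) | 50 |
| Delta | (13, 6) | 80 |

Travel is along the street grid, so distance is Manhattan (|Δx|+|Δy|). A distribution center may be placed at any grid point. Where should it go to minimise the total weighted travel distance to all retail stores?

(12, 9)

Manhattan distance separates: Σwᵢ(|x−xᵢ|+|y−yᵢ|) = Σwᵢ|x−xᵢ| + Σwᵢ|y−yᵢ|, so x and y are optimised independently as 1-D weighted medians.
Total weight W = 280; half = 140.
x-coordinate, sorted with cumulative weight:
  x=2 (Alpha, w=50) cum 50
  x=12 (Beta, w=100) cum 150  ← median
  x=12 (Gamma, w=50) cum 200
  x=13 (Delta, w=80) cum 280
⇒ x* = 12
y-coordinate, sorted with cumulative weight:
  y=6 (Delta, w=80) cum 80
  y=9 (Beta, w=100) cum 180  ← median
  y=10 (Alpha, w=50) cum 230
  y=12 (Gamma, w=50) cum 280
⇒ y* = 9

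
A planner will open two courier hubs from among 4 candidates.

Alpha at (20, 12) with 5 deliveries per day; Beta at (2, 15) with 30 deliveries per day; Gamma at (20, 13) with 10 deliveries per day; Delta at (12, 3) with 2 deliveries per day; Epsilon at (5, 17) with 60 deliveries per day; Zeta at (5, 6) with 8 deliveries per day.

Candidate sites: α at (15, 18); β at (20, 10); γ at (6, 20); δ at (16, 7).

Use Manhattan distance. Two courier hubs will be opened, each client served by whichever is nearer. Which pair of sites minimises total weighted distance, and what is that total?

Evaluate every pair (each demand assigned to the nearer of the two):
  {β, γ}: total = 700
  {γ, δ}: total = 767
  {α, γ}: total = 821
  {α, β}: total = 1362
  {α, δ}: total = 1397
  {β, δ}: total = 2072
Best pair: {β, γ} with total 700.

{β, γ}, total 700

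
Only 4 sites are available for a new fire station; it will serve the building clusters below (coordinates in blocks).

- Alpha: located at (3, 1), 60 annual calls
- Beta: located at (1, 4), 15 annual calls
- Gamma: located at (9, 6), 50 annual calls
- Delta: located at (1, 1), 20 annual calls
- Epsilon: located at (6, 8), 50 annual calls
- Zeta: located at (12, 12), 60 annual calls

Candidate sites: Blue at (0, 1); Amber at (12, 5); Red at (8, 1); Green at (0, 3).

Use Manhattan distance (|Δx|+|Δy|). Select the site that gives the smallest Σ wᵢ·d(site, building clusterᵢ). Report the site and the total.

Total weighted distance at each candidate:
  Blue (0, 1): total = 2990
  Amber (12, 5): total = 2330
  Red (8, 1): total = 2240
  Green (0, 3): total = 2800
Minimum is at Red with total 2240 blocks.

Red, total 2240 blocks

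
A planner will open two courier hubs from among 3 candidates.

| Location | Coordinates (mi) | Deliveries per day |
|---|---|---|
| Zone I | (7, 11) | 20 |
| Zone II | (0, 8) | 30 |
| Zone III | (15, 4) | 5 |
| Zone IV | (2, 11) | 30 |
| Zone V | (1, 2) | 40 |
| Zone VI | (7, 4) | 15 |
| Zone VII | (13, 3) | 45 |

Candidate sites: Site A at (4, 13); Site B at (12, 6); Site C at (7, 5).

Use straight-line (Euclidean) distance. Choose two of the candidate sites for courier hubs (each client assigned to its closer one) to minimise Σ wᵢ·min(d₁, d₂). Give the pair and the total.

{Site A, Site C}, total 957.3

Evaluate every pair (each demand assigned to the nearer of the two):
  {Site A, Site C}: total = 957.3
  {Site B, Site C}: total = 1026.4
  {Site A, Site B}: total = 1046.2
Best pair: {Site A, Site C} with total 957.3.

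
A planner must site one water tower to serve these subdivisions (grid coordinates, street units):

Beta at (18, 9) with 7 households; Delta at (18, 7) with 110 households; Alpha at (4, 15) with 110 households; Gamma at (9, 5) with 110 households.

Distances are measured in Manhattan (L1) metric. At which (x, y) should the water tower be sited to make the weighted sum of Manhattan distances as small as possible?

(9, 7)

Manhattan distance separates: Σwᵢ(|x−xᵢ|+|y−yᵢ|) = Σwᵢ|x−xᵢ| + Σwᵢ|y−yᵢ|, so x and y are optimised independently as 1-D weighted medians.
Total weight W = 337; half = 168.5.
x-coordinate, sorted with cumulative weight:
  x=4 (Alpha, w=110) cum 110
  x=9 (Gamma, w=110) cum 220  ← median
  x=18 (Beta, w=7) cum 227
  x=18 (Delta, w=110) cum 337
⇒ x* = 9
y-coordinate, sorted with cumulative weight:
  y=5 (Gamma, w=110) cum 110
  y=7 (Delta, w=110) cum 220  ← median
  y=9 (Beta, w=7) cum 227
  y=15 (Alpha, w=110) cum 337
⇒ y* = 7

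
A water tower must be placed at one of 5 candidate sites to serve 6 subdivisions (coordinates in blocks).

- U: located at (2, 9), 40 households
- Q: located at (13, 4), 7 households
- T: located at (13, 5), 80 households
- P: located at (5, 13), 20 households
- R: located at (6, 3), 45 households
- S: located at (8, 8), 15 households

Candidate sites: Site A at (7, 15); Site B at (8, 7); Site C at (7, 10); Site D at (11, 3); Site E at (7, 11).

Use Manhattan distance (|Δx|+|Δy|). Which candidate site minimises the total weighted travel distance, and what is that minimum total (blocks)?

Site B, total 1401 blocks

Total weighted distance at each candidate:
  Site A (7, 15): total = 2624
  Site B (8, 7): total = 1401
  Site C (7, 10): total = 1709
  Site D (11, 3): total = 1606
  Site E (7, 11): total = 1876
Minimum is at Site B with total 1401 blocks.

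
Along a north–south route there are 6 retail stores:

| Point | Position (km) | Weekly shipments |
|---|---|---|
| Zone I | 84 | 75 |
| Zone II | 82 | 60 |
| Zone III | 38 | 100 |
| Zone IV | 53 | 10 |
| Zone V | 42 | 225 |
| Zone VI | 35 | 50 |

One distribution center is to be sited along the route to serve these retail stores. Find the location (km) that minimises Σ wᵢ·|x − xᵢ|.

For a sum of weighted absolute distances on a line, the optimum is the weighted median (not the mean). Total weight W = 520; half-weight = 260.
Sort by position and accumulate weight:
  km 35 (Zone VI, w=50) → cum 50
  km 38 (Zone III, w=100) → cum 150
  km 42 (Zone V, w=225) → cum 375  ≥ 260 → median here
  km 53 (Zone IV, w=10) → cum 385
  km 82 (Zone II, w=60) → cum 445
  km 84 (Zone I, w=75) → cum 520
Optimal location: km 42.

x = 42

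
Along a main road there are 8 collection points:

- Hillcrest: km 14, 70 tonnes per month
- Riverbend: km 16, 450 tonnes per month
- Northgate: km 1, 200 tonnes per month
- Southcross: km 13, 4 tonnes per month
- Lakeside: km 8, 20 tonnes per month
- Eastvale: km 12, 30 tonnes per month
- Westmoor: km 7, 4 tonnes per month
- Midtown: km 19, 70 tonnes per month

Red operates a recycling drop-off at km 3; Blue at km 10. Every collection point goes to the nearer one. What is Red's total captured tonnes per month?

The indifferent point is the midpoint (3+10)/2 = 6.5; collection points left of it (closer to Red at 3) go to Red, those right go to Blue.
  Northgate at 1 (w=200) → Red
  Westmoor at 7 (w=4) → Blue
  Lakeside at 8 (w=20) → Blue
  Eastvale at 12 (w=30) → Blue
  Southcross at 13 (w=4) → Blue
  Hillcrest at 14 (w=70) → Blue
  Riverbend at 16 (w=450) → Blue
  Midtown at 19 (w=70) → Blue
Red captures 200; Blue captures 648.

200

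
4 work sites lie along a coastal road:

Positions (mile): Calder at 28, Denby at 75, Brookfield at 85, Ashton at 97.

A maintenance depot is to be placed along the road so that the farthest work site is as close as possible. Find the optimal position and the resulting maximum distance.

The 1-center on a line is the midpoint of the two extreme points: leftmost at 28, rightmost at 97.
Optimal location = (28 + 97)/2 = 62.5; maximum distance = (97 − 28)/2 = 34.5.

location 62.5, max distance 34.5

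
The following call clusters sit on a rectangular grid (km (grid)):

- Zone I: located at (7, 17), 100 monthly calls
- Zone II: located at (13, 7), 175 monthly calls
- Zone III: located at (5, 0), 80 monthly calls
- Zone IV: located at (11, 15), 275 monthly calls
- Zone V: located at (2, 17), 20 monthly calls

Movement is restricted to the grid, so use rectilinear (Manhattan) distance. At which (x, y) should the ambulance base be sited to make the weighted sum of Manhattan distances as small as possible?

Manhattan distance separates: Σwᵢ(|x−xᵢ|+|y−yᵢ|) = Σwᵢ|x−xᵢ| + Σwᵢ|y−yᵢ|, so x and y are optimised independently as 1-D weighted medians.
Total weight W = 650; half = 325.
x-coordinate, sorted with cumulative weight:
  x=2 (Zone V, w=20) cum 20
  x=5 (Zone III, w=80) cum 100
  x=7 (Zone I, w=100) cum 200
  x=11 (Zone IV, w=275) cum 475  ← median
  x=13 (Zone II, w=175) cum 650
⇒ x* = 11
y-coordinate, sorted with cumulative weight:
  y=0 (Zone III, w=80) cum 80
  y=7 (Zone II, w=175) cum 255
  y=15 (Zone IV, w=275) cum 530  ← median
  y=17 (Zone I, w=100) cum 630
  y=17 (Zone V, w=20) cum 650
⇒ y* = 15

(11, 15)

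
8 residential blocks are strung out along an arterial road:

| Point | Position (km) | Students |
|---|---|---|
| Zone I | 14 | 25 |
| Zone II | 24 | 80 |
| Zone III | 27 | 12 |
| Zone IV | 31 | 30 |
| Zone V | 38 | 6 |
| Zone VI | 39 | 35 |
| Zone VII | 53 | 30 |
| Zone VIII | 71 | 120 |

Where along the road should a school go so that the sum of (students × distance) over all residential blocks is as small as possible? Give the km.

x = 39

For a sum of weighted absolute distances on a line, the optimum is the weighted median (not the mean). Total weight W = 338; half-weight = 169.
Sort by position and accumulate weight:
  km 14 (Zone I, w=25) → cum 25
  km 24 (Zone II, w=80) → cum 105
  km 27 (Zone III, w=12) → cum 117
  km 31 (Zone IV, w=30) → cum 147
  km 38 (Zone V, w=6) → cum 153
  km 39 (Zone VI, w=35) → cum 188  ≥ 169 → median here
  km 53 (Zone VII, w=30) → cum 218
  km 71 (Zone VIII, w=120) → cum 338
Optimal location: km 39.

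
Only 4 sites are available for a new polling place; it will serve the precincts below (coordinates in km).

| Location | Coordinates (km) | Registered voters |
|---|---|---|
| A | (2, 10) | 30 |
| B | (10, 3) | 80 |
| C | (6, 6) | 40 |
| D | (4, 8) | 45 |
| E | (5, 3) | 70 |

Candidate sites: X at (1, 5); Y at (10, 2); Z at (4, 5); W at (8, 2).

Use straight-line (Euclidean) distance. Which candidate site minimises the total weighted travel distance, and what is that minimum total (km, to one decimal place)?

Z, total 1048.5 km

Total weighted distance at each candidate:
  X (1, 5): total = 1598.5
  Y (10, 2): total = 1384.5
  Z (4, 5): total = 1048.5
  W (8, 2): total = 1203.6
Minimum is at Z with total 1048.5 km.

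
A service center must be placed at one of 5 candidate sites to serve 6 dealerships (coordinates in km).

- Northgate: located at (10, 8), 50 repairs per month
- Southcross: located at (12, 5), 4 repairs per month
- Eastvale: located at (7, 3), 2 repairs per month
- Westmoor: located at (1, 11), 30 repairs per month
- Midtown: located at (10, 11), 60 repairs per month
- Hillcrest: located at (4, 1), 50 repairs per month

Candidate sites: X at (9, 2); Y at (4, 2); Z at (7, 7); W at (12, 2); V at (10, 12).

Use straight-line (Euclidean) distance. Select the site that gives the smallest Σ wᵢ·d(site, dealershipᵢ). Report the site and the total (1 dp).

Total weighted distance at each candidate:
  X (9, 2): total = 1485.1
  Y (4, 2): total = 1448.4
  Z (7, 7): total = 1039.4
  W (12, 2): total = 1721.1
  V (10, 12): total = 1206.3
Minimum is at Z with total 1039.4 km.

Z, total 1039.4 km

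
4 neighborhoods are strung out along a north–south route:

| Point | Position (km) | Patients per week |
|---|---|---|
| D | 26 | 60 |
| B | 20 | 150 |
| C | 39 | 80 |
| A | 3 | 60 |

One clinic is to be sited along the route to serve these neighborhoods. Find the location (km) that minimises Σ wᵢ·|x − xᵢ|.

x = 20

For a sum of weighted absolute distances on a line, the optimum is the weighted median (not the mean). Total weight W = 350; half-weight = 175.
Sort by position and accumulate weight:
  km 3 (A, w=60) → cum 60
  km 20 (B, w=150) → cum 210  ≥ 175 → median here
  km 26 (D, w=60) → cum 270
  km 39 (C, w=80) → cum 350
Optimal location: km 20.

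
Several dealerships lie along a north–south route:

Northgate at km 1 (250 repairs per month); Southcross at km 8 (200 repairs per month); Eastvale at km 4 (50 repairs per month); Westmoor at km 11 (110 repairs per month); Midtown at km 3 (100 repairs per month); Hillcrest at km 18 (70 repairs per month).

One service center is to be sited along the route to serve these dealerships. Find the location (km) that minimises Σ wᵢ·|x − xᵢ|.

For a sum of weighted absolute distances on a line, the optimum is the weighted median (not the mean). Total weight W = 780; half-weight = 390.
Sort by position and accumulate weight:
  km 1 (Northgate, w=250) → cum 250
  km 3 (Midtown, w=100) → cum 350
  km 4 (Eastvale, w=50) → cum 400  ≥ 390 → median here
  km 8 (Southcross, w=200) → cum 600
  km 11 (Westmoor, w=110) → cum 710
  km 18 (Hillcrest, w=70) → cum 780
Optimal location: km 4.

x = 4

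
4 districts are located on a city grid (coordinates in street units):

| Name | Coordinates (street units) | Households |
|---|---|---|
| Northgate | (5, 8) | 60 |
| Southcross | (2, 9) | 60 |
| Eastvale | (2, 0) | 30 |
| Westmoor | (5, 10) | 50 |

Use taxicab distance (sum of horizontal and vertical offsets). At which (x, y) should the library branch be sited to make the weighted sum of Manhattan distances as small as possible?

(5, 9)

Manhattan distance separates: Σwᵢ(|x−xᵢ|+|y−yᵢ|) = Σwᵢ|x−xᵢ| + Σwᵢ|y−yᵢ|, so x and y are optimised independently as 1-D weighted medians.
Total weight W = 200; half = 100.
x-coordinate, sorted with cumulative weight:
  x=2 (Southcross, w=60) cum 60
  x=2 (Eastvale, w=30) cum 90
  x=5 (Northgate, w=60) cum 150  ← median
  x=5 (Westmoor, w=50) cum 200
⇒ x* = 5
y-coordinate, sorted with cumulative weight:
  y=0 (Eastvale, w=30) cum 30
  y=8 (Northgate, w=60) cum 90
  y=9 (Southcross, w=60) cum 150  ← median
  y=10 (Westmoor, w=50) cum 200
⇒ y* = 9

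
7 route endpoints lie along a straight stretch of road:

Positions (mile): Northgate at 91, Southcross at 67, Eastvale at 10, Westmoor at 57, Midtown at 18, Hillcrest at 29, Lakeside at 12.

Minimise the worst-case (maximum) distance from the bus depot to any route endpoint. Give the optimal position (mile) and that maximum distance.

The 1-center on a line is the midpoint of the two extreme points: leftmost at 10, rightmost at 91.
Optimal location = (10 + 91)/2 = 50.5; maximum distance = (91 − 10)/2 = 40.5.

location 50.5, max distance 40.5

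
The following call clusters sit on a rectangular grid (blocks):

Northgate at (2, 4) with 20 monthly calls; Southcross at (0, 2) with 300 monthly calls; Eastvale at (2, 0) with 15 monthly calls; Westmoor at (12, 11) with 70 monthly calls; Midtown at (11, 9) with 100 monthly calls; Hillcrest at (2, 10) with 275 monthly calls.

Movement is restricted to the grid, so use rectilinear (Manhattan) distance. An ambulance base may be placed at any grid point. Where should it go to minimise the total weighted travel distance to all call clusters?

(2, 9)

Manhattan distance separates: Σwᵢ(|x−xᵢ|+|y−yᵢ|) = Σwᵢ|x−xᵢ| + Σwᵢ|y−yᵢ|, so x and y are optimised independently as 1-D weighted medians.
Total weight W = 780; half = 390.
x-coordinate, sorted with cumulative weight:
  x=0 (Southcross, w=300) cum 300
  x=2 (Northgate, w=20) cum 320
  x=2 (Eastvale, w=15) cum 335
  x=2 (Hillcrest, w=275) cum 610  ← median
  x=11 (Midtown, w=100) cum 710
  x=12 (Westmoor, w=70) cum 780
⇒ x* = 2
y-coordinate, sorted with cumulative weight:
  y=0 (Eastvale, w=15) cum 15
  y=2 (Southcross, w=300) cum 315
  y=4 (Northgate, w=20) cum 335
  y=9 (Midtown, w=100) cum 435  ← median
  y=10 (Hillcrest, w=275) cum 710
  y=11 (Westmoor, w=70) cum 780
⇒ y* = 9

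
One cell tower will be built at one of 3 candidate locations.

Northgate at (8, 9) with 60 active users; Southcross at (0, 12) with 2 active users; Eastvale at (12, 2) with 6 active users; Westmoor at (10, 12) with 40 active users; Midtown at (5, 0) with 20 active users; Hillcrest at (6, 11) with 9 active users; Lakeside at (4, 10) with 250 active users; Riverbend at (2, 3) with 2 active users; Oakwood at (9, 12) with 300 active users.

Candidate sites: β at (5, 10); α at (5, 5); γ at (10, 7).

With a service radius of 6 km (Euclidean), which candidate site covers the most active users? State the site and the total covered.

β, covering 661

Coverage radius r = 6 km; a point is covered iff (Δx)²+(Δy)² ≤ 6² = 36.
  β (5, 10): covers {Northgate, Southcross, Westmoor, Hillcrest, Lakeside, Oakwood} → 661
  α (5, 5): covers {Northgate, Midtown, Lakeside, Riverbend} → 332
  γ (10, 7): covers {Northgate, Eastvale, Westmoor, Hillcrest, Oakwood} → 415
Maximum coverage at β: 661 active users.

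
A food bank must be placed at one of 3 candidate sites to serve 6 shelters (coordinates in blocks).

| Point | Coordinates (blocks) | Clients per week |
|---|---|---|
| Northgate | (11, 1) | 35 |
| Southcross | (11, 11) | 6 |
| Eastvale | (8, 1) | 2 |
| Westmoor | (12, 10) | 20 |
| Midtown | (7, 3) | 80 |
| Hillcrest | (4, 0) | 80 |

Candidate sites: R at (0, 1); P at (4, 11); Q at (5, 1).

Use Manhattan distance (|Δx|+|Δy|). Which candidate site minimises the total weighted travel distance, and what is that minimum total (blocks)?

Q, total 1112 blocks

Total weighted distance at each candidate:
  R (0, 1): total = 2067
  P (4, 11): total = 2605
  Q (5, 1): total = 1112
Minimum is at Q with total 1112 blocks.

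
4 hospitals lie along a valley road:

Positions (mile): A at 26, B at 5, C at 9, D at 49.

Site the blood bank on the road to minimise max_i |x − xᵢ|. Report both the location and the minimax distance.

location 27, max distance 22

The 1-center on a line is the midpoint of the two extreme points: leftmost at 5, rightmost at 49.
Optimal location = (5 + 49)/2 = 27; maximum distance = (49 − 5)/2 = 22.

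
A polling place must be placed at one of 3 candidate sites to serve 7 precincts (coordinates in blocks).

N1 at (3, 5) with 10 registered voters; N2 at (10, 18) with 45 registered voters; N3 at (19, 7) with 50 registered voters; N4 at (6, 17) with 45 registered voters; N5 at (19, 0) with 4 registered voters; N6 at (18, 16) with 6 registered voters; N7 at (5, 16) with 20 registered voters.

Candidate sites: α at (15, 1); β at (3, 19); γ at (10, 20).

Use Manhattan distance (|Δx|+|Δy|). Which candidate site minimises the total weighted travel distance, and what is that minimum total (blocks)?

Total weighted distance at each candidate:
  α (15, 1): total = 3403
  β (3, 19): total = 2473
  γ (10, 20): total = 2093
Minimum is at γ with total 2093 blocks.

γ, total 2093 blocks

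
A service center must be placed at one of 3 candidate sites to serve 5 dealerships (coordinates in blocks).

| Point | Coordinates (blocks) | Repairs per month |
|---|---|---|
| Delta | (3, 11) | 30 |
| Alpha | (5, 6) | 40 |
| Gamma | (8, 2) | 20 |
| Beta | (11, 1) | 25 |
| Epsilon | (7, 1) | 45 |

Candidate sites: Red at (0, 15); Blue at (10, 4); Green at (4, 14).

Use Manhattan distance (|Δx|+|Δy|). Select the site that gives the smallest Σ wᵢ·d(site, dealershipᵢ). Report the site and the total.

Blue, total 1150 blocks

Total weighted distance at each candidate:
  Red (0, 15): total = 2760
  Blue (10, 4): total = 1150
  Green (4, 14): total = 2020
Minimum is at Blue with total 1150 blocks.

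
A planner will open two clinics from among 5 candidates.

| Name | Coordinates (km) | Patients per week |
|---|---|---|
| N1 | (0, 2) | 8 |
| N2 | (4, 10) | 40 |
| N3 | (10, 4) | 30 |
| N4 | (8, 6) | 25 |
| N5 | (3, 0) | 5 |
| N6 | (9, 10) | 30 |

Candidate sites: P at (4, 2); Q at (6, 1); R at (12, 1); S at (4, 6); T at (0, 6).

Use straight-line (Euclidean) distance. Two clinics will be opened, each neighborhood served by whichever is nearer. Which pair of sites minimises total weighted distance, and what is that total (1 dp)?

Evaluate every pair (each demand assigned to the nearer of the two):
  {R, S}: total = 635.9
  {Q, S}: total = 663.2
  {P, S}: total = 685.0
  {S, T}: total = 704.2
  {Q, T}: total = 843.3
  {R, T}: total = 844.7
  {P, T}: total = 883.6
  {P, R}: total = 895.8
  {P, Q}: total = 930.8
  {Q, R}: total = 960.7
Best pair: {R, S} with total 635.9.

{R, S}, total 635.9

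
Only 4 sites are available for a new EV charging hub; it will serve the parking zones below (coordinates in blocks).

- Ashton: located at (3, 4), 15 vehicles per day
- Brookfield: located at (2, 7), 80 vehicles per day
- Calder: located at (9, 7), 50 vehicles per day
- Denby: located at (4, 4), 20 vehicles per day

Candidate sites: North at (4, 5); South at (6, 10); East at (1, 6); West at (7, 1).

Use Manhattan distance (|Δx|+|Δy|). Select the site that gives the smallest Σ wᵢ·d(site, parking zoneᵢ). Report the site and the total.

North, total 720 blocks

Total weighted distance at each candidate:
  North (4, 5): total = 720
  South (6, 10): total = 1155
  East (1, 6): total = 770
  West (7, 1): total = 1505
Minimum is at North with total 720 blocks.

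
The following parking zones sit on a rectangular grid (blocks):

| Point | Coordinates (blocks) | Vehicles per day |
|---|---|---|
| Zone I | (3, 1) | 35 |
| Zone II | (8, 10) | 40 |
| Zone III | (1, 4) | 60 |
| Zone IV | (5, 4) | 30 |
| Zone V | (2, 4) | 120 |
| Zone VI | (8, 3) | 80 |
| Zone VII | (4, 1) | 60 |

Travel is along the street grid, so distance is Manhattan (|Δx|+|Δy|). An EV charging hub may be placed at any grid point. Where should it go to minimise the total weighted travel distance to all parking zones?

Manhattan distance separates: Σwᵢ(|x−xᵢ|+|y−yᵢ|) = Σwᵢ|x−xᵢ| + Σwᵢ|y−yᵢ|, so x and y are optimised independently as 1-D weighted medians.
Total weight W = 425; half = 212.5.
x-coordinate, sorted with cumulative weight:
  x=1 (Zone III, w=60) cum 60
  x=2 (Zone V, w=120) cum 180
  x=3 (Zone I, w=35) cum 215  ← median
  x=4 (Zone VII, w=60) cum 275
  x=5 (Zone IV, w=30) cum 305
  x=8 (Zone II, w=40) cum 345
  x=8 (Zone VI, w=80) cum 425
⇒ x* = 3
y-coordinate, sorted with cumulative weight:
  y=1 (Zone I, w=35) cum 35
  y=1 (Zone VII, w=60) cum 95
  y=3 (Zone VI, w=80) cum 175
  y=4 (Zone III, w=60) cum 235  ← median
  y=4 (Zone IV, w=30) cum 265
  y=4 (Zone V, w=120) cum 385
  y=10 (Zone II, w=40) cum 425
⇒ y* = 4

(3, 4)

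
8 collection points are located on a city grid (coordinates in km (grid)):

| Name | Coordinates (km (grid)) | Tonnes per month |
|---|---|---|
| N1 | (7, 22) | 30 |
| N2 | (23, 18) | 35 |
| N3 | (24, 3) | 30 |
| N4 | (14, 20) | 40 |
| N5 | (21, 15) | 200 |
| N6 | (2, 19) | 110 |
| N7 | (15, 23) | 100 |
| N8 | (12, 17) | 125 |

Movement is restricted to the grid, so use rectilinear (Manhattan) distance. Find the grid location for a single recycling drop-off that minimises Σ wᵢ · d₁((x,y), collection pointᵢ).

Manhattan distance separates: Σwᵢ(|x−xᵢ|+|y−yᵢ|) = Σwᵢ|x−xᵢ| + Σwᵢ|y−yᵢ|, so x and y are optimised independently as 1-D weighted medians.
Total weight W = 670; half = 335.
x-coordinate, sorted with cumulative weight:
  x=2 (N6, w=110) cum 110
  x=7 (N1, w=30) cum 140
  x=12 (N8, w=125) cum 265
  x=14 (N4, w=40) cum 305
  x=15 (N7, w=100) cum 405  ← median
  x=21 (N5, w=200) cum 605
  x=23 (N2, w=35) cum 640
  x=24 (N3, w=30) cum 670
⇒ x* = 15
y-coordinate, sorted with cumulative weight:
  y=3 (N3, w=30) cum 30
  y=15 (N5, w=200) cum 230
  y=17 (N8, w=125) cum 355  ← median
  y=18 (N2, w=35) cum 390
  y=19 (N6, w=110) cum 500
  y=20 (N4, w=40) cum 540
  y=22 (N1, w=30) cum 570
  y=23 (N7, w=100) cum 670
⇒ y* = 17

(15, 17)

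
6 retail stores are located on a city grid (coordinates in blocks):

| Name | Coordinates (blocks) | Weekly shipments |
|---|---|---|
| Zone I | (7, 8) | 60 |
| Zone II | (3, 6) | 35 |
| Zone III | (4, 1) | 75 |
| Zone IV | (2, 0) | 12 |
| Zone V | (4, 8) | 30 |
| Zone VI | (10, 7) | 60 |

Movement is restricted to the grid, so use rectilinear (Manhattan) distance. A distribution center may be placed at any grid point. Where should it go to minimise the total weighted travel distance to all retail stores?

Manhattan distance separates: Σwᵢ(|x−xᵢ|+|y−yᵢ|) = Σwᵢ|x−xᵢ| + Σwᵢ|y−yᵢ|, so x and y are optimised independently as 1-D weighted medians.
Total weight W = 272; half = 136.
x-coordinate, sorted with cumulative weight:
  x=2 (Zone IV, w=12) cum 12
  x=3 (Zone II, w=35) cum 47
  x=4 (Zone III, w=75) cum 122
  x=4 (Zone V, w=30) cum 152  ← median
  x=7 (Zone I, w=60) cum 212
  x=10 (Zone VI, w=60) cum 272
⇒ x* = 4
y-coordinate, sorted with cumulative weight:
  y=0 (Zone IV, w=12) cum 12
  y=1 (Zone III, w=75) cum 87
  y=6 (Zone II, w=35) cum 122
  y=7 (Zone VI, w=60) cum 182  ← median
  y=8 (Zone I, w=60) cum 242
  y=8 (Zone V, w=30) cum 272
⇒ y* = 7

(4, 7)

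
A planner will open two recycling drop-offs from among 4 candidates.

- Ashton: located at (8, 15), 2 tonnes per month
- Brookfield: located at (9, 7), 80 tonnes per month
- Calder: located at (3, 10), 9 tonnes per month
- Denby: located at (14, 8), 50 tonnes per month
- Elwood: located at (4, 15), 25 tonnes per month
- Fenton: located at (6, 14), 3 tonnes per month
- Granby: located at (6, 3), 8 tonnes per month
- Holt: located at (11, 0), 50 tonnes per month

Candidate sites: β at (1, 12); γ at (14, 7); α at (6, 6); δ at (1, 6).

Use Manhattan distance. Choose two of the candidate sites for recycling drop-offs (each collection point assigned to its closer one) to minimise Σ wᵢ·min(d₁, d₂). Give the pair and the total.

{β, γ}, total 1273

Evaluate every pair (each demand assigned to the nearer of the two):
  {β, γ}: total = 1273
  {γ, α}: total = 1278
  {γ, δ}: total = 1435
  {β, α}: total = 1621
  {α, δ}: total = 1769
  {β, δ}: total = 2561
Best pair: {β, γ} with total 1273.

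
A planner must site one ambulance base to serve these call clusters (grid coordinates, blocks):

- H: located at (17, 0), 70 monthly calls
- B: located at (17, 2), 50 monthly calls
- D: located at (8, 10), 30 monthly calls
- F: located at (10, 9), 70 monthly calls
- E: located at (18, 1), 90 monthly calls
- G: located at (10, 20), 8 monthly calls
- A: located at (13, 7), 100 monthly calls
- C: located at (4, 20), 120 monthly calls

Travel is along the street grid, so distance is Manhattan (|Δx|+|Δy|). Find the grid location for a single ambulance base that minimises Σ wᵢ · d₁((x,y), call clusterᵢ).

Manhattan distance separates: Σwᵢ(|x−xᵢ|+|y−yᵢ|) = Σwᵢ|x−xᵢ| + Σwᵢ|y−yᵢ|, so x and y are optimised independently as 1-D weighted medians.
Total weight W = 538; half = 269.
x-coordinate, sorted with cumulative weight:
  x=4 (C, w=120) cum 120
  x=8 (D, w=30) cum 150
  x=10 (F, w=70) cum 220
  x=10 (G, w=8) cum 228
  x=13 (A, w=100) cum 328  ← median
  x=17 (H, w=70) cum 398
  x=17 (B, w=50) cum 448
  x=18 (E, w=90) cum 538
⇒ x* = 13
y-coordinate, sorted with cumulative weight:
  y=0 (H, w=70) cum 70
  y=1 (E, w=90) cum 160
  y=2 (B, w=50) cum 210
  y=7 (A, w=100) cum 310  ← median
  y=9 (F, w=70) cum 380
  y=10 (D, w=30) cum 410
  y=20 (G, w=8) cum 418
  y=20 (C, w=120) cum 538
⇒ y* = 7

(13, 7)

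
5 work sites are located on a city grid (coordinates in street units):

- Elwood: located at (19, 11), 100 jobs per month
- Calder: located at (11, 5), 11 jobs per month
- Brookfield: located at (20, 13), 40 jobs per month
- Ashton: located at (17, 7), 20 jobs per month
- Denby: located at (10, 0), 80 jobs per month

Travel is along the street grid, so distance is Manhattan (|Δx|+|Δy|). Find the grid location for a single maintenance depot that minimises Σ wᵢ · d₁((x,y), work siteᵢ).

Manhattan distance separates: Σwᵢ(|x−xᵢ|+|y−yᵢ|) = Σwᵢ|x−xᵢ| + Σwᵢ|y−yᵢ|, so x and y are optimised independently as 1-D weighted medians.
Total weight W = 251; half = 125.5.
x-coordinate, sorted with cumulative weight:
  x=10 (Denby, w=80) cum 80
  x=11 (Calder, w=11) cum 91
  x=17 (Ashton, w=20) cum 111
  x=19 (Elwood, w=100) cum 211  ← median
  x=20 (Brookfield, w=40) cum 251
⇒ x* = 19
y-coordinate, sorted with cumulative weight:
  y=0 (Denby, w=80) cum 80
  y=5 (Calder, w=11) cum 91
  y=7 (Ashton, w=20) cum 111
  y=11 (Elwood, w=100) cum 211  ← median
  y=13 (Brookfield, w=40) cum 251
⇒ y* = 11

(19, 11)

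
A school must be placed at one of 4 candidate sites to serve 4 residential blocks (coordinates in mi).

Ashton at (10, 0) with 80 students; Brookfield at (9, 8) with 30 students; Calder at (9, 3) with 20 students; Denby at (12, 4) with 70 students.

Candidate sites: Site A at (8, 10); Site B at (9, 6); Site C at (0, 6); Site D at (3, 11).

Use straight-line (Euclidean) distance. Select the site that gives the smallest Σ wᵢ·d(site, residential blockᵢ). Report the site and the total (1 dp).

Site B, total 859.0 mi

Total weighted distance at each candidate:
  Site A (8, 10): total = 1529.1
  Site B (9, 6): total = 859.0
  Site C (0, 6): total = 2250.9
  Site D (3, 11): total = 2242.4
Minimum is at Site B with total 859.0 mi.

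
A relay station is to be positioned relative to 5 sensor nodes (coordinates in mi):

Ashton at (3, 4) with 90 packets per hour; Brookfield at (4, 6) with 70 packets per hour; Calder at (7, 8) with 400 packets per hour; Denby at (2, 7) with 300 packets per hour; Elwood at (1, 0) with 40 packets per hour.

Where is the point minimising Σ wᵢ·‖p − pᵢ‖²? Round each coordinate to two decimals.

(4.43, 6.76)

The minimiser of Σwᵢ‖p−pᵢ‖² is the weighted centroid p* = (Σwᵢpᵢ)/(Σwᵢ).
Σwᵢ = 900.
Σwᵢxᵢ = 90·3 + 70·4 + 400·7 + 300·2 + 40·1 = 3990.
Σwᵢyᵢ = 90·4 + 70·6 + 400·8 + 300·7 + 40·0 = 6080.
x* = 3990/900 = 4.43, y* = 6080/900 = 6.76.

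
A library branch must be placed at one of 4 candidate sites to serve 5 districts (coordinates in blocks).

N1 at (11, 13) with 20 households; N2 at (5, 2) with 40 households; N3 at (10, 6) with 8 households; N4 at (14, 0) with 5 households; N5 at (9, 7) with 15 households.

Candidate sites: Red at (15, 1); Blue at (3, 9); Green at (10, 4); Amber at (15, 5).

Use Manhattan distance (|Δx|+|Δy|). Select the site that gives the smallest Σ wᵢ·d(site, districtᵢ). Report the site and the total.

Total weighted distance at each candidate:
  Red (15, 1): total = 1030
  Blue (3, 9): total = 900
  Green (10, 4): total = 596
  Amber (15, 5): total = 958
Minimum is at Green with total 596 blocks.

Green, total 596 blocks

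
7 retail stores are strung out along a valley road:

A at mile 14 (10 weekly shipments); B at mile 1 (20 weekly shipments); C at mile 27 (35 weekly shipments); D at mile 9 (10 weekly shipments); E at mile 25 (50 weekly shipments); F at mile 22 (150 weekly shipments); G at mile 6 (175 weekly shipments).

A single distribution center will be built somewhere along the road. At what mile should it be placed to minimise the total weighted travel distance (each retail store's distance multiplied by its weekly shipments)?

For a sum of weighted absolute distances on a line, the optimum is the weighted median (not the mean). Total weight W = 450; half-weight = 225.
Sort by position and accumulate weight:
  mile 1 (B, w=20) → cum 20
  mile 6 (G, w=175) → cum 195
  mile 9 (D, w=10) → cum 205
  mile 14 (A, w=10) → cum 215
  mile 22 (F, w=150) → cum 365  ≥ 225 → median here
  mile 25 (E, w=50) → cum 415
  mile 27 (C, w=35) → cum 450
Optimal location: mile 22.

x = 22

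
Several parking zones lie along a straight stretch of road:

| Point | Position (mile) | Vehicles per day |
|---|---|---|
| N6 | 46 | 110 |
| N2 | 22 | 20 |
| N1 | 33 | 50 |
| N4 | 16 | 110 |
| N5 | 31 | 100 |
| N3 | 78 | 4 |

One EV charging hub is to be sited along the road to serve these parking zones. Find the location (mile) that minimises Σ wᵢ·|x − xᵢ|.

For a sum of weighted absolute distances on a line, the optimum is the weighted median (not the mean). Total weight W = 394; half-weight = 197.
Sort by position and accumulate weight:
  mile 16 (N4, w=110) → cum 110
  mile 22 (N2, w=20) → cum 130
  mile 31 (N5, w=100) → cum 230  ≥ 197 → median here
  mile 33 (N1, w=50) → cum 280
  mile 46 (N6, w=110) → cum 390
  mile 78 (N3, w=4) → cum 394
Optimal location: mile 31.

x = 31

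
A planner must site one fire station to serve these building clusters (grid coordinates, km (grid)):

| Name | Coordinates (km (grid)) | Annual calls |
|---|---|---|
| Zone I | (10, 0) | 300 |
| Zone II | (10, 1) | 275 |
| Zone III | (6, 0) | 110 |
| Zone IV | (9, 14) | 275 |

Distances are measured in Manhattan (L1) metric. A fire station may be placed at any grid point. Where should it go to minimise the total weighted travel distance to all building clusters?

Manhattan distance separates: Σwᵢ(|x−xᵢ|+|y−yᵢ|) = Σwᵢ|x−xᵢ| + Σwᵢ|y−yᵢ|, so x and y are optimised independently as 1-D weighted medians.
Total weight W = 960; half = 480.
x-coordinate, sorted with cumulative weight:
  x=6 (Zone III, w=110) cum 110
  x=9 (Zone IV, w=275) cum 385
  x=10 (Zone I, w=300) cum 685  ← median
  x=10 (Zone II, w=275) cum 960
⇒ x* = 10
y-coordinate, sorted with cumulative weight:
  y=0 (Zone I, w=300) cum 300
  y=0 (Zone III, w=110) cum 410
  y=1 (Zone II, w=275) cum 685  ← median
  y=14 (Zone IV, w=275) cum 960
⇒ y* = 1

(10, 1)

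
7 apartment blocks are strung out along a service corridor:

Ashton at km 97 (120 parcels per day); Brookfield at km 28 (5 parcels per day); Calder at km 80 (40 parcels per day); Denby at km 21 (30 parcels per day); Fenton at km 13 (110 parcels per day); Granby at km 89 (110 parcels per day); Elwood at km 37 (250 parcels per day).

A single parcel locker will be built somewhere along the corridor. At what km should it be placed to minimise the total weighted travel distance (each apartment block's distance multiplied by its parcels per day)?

For a sum of weighted absolute distances on a line, the optimum is the weighted median (not the mean). Total weight W = 665; half-weight = 332.5.
Sort by position and accumulate weight:
  km 13 (Fenton, w=110) → cum 110
  km 21 (Denby, w=30) → cum 140
  km 28 (Brookfield, w=5) → cum 145
  km 37 (Elwood, w=250) → cum 395  ≥ 332.5 → median here
  km 80 (Calder, w=40) → cum 435
  km 89 (Granby, w=110) → cum 545
  km 97 (Ashton, w=120) → cum 665
Optimal location: km 37.

x = 37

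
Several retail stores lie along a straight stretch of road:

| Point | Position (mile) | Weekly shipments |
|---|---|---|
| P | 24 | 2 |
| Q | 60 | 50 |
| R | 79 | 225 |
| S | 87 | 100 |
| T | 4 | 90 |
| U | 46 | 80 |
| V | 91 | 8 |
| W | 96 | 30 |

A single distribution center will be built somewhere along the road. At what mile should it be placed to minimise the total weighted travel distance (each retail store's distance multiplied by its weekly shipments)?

x = 79

For a sum of weighted absolute distances on a line, the optimum is the weighted median (not the mean). Total weight W = 585; half-weight = 292.5.
Sort by position and accumulate weight:
  mile 4 (T, w=90) → cum 90
  mile 24 (P, w=2) → cum 92
  mile 46 (U, w=80) → cum 172
  mile 60 (Q, w=50) → cum 222
  mile 79 (R, w=225) → cum 447  ≥ 292.5 → median here
  mile 87 (S, w=100) → cum 547
  mile 91 (V, w=8) → cum 555
  mile 96 (W, w=30) → cum 585
Optimal location: mile 79.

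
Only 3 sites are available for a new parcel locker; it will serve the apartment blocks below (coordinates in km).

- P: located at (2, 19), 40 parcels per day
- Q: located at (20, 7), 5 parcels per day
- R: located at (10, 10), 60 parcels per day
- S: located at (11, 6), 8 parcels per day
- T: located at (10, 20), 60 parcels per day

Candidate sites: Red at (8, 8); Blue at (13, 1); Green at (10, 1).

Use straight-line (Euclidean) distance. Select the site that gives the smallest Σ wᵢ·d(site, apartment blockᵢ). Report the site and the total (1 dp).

Total weighted distance at each candidate:
  Red (8, 8): total = 1489.9
  Blue (13, 1): total = 2656.3
  Green (10, 1): total = 2567.0
Minimum is at Red with total 1489.9 km.

Red, total 1489.9 km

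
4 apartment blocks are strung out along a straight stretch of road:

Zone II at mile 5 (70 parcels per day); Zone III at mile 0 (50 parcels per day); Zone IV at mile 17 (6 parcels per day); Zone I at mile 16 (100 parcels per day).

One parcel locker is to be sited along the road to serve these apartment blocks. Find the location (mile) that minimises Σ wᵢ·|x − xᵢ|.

For a sum of weighted absolute distances on a line, the optimum is the weighted median (not the mean). Total weight W = 226; half-weight = 113.
Sort by position and accumulate weight:
  mile 0 (Zone III, w=50) → cum 50
  mile 5 (Zone II, w=70) → cum 120  ≥ 113 → median here
  mile 16 (Zone I, w=100) → cum 220
  mile 17 (Zone IV, w=6) → cum 226
Optimal location: mile 5.

x = 5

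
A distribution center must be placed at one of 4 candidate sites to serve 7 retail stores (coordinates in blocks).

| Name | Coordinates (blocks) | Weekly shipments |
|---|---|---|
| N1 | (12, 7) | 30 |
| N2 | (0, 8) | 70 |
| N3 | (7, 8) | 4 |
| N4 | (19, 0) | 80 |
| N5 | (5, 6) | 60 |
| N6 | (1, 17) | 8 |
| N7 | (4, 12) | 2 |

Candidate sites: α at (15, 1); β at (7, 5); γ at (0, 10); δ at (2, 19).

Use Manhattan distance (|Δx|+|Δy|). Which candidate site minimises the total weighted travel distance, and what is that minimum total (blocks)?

Total weighted distance at each candidate:
  α (15, 1): total = 3454
  β (7, 5): total = 2626
  γ (0, 10): total = 3562
  δ (2, 19): total = 5516
Minimum is at β with total 2626 blocks.

β, total 2626 blocks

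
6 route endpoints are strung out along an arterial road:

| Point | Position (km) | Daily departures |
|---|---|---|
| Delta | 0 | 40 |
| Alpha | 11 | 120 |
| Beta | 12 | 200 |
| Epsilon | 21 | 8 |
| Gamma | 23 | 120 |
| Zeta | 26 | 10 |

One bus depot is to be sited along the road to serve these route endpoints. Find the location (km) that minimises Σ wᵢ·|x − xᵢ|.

x = 12

For a sum of weighted absolute distances on a line, the optimum is the weighted median (not the mean). Total weight W = 498; half-weight = 249.
Sort by position and accumulate weight:
  km 0 (Delta, w=40) → cum 40
  km 11 (Alpha, w=120) → cum 160
  km 12 (Beta, w=200) → cum 360  ≥ 249 → median here
  km 21 (Epsilon, w=8) → cum 368
  km 23 (Gamma, w=120) → cum 488
  km 26 (Zeta, w=10) → cum 498
Optimal location: km 12.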